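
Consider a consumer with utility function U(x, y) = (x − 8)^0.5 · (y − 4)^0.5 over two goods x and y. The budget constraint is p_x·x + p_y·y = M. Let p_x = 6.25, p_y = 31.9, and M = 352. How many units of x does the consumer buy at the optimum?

This is Cobb-Douglas in (x−8, y−4): tangency gives 0.5·p_y·(y−4) = 0.5·p_x·(x−8).
After buying the subsistence bundle (8, 4), a share 0.5 of the remaining income goes to x: x* = 8 + 0.5·(M − 8p_x − 4p_y)/p_x.
Discretionary income = 352 − 8·6.25 − 4·31.9 = 174.4; x* = 8 + 0.5·174.4/6.25 = 21.952.

x* = 21.952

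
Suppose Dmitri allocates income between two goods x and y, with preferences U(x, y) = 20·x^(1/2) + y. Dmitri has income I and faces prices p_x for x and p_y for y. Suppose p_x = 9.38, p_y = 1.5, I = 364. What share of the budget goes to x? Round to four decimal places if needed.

share on x = 0.0659

Set MRS = p_x/p_y: 10·x^(−1/2) = p_x/p_y.
Solve: √x = 10·p_y/p_x, so x*(p_x,p_y) = (10·p_y/p_x)², and y* = (I − p_x·x*)/p_y.
Plugging in: x* = (10·1.5/9.38)² = 2.5573, y* = 226.6752.
Expenditure on x: 9.38·2.5573 = 23.9872; share = 0.0659.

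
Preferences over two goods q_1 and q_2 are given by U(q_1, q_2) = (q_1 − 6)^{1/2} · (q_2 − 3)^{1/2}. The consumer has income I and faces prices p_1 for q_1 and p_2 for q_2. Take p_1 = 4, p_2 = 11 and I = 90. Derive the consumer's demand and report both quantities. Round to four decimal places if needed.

q_1* = 10.125, q_2* = 4.5

Substituting into the budget: q_1* = 6 + 0.5·(I − 6·p_1 − 3·p_2)/p_1, and q_2* = 3 + 0.5·(…)/p_2.
Discretionary income = 90 − 6·4 − 3·11 = 33; q_1* = 6 + 0.5·33/4 = 10.125; q_2* = 3 + 0.5·33/11 = 4.5.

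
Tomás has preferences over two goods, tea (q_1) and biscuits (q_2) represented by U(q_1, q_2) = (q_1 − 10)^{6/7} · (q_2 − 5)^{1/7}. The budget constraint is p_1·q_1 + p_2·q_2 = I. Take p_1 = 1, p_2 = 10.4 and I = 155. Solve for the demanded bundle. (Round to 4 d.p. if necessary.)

q_1* = 89.7143, q_2* = 6.2775

Discretionary income = 155 − 10·1 − 5·10.4 = 93; q_1* = 10 + 6/7·93/1 = 89.7143; q_2* = 5 + 1/7·93/10.4 = 6.2775.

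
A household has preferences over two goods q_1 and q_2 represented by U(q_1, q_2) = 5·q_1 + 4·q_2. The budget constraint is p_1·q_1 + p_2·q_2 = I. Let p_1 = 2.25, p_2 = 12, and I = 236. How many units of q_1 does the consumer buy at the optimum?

q_1 gives more utility per dollar, so spend all income on q_1: q_1* = I/p_1, q_2* = 0.
Numerically: q_1* = 104.8889, q_2* = 0.

q_1* = 104.8889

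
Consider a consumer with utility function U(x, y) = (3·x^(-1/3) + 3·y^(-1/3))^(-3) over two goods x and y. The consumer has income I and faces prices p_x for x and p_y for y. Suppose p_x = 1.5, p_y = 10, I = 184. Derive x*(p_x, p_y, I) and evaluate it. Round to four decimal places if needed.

x* = 47.0554

Numerically y/x = 0.241029, so x* = 184/(1.5 + 10·0.241029) = 47.0554.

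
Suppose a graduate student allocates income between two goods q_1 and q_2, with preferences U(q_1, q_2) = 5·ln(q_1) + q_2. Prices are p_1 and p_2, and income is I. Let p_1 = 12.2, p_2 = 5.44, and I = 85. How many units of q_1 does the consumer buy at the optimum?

MU_q_1 = 5/q_1, MU_q_2 = 1. Tangency: 5/q_1 = p_1/p_2.
So q_1*(p_1,p_2) = 5·p_2/p_1, independent of income; and q_2* = (I − 5·p_2)/p_2.
At the given prices: q_1* = 5·5.44/12.2 = 2.2295.

q_1* = 2.2295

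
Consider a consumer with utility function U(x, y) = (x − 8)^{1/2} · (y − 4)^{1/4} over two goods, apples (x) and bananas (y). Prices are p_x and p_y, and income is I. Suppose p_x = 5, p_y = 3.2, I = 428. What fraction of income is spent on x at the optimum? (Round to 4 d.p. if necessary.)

Let x' = x−8, y' = y−4. MRS = 2·y'/x' = p_x/p_y.
After buying the subsistence bundle (8, 4), a share 2/3 of the remaining income goes to x: x* = 8 + 2/3·(I − 8p_x − 4p_y)/p_x.
Discretionary income = 428 − 8·5 − 4·3.2 = 375.2; x* = 8 + 2/3·375.2/5 = 58.0267; y* = 4 + 1/3·375.2/3.2 = 43.0833.
Expenditure on x: 5·58.0267 = 290.1333; share = 0.6779.

share on x = 0.6779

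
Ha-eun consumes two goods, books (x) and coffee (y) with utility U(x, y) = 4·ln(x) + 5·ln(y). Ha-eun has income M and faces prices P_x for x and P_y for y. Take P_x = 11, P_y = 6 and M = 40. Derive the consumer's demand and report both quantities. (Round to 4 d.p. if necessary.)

x* = 1.6162, y* = 3.7037

MU_x/MU_y = (4·y)/(5·x); tangency sets this equal to P_x/P_y.
Rearranging, P_y·y = (5/4)·P_x·x. Substituting into the budget gives P_x·x·(1 + (5/4)) = M.
Demand: x*(P_x,P_y,M) = 4/9·M/P_x and y* = 5/9·M/P_y.
At P_x=11, P_y=6, M=40: x* = 4/9·40/11 = 1.6162, y* = 3.7037.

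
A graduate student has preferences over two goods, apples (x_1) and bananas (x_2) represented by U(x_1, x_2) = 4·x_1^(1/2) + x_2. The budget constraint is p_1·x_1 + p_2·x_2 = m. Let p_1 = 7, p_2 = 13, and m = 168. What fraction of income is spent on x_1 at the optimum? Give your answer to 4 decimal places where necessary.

Set MRS = p_1/p_2: 2·x_1^(−1/2) = p_1/p_2.
Solve: √x_1 = 2·p_2/p_1, so x_1*(p_1,p_2) = (2·p_2/p_1)², and x_2* = (m − p_1·x_1*)/p_2.
Plugging in: x_1* = (2·13/7)² = 13.7959, x_2* = 5.4945.
Expenditure on x_1: 7·13.7959 = 96.5714; share = 0.5748.

share on x_1 = 0.5748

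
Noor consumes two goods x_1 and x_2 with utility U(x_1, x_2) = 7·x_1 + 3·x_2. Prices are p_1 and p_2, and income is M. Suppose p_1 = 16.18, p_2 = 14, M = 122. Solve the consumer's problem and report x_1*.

Numerically: x_1* = 7.5402, x_2* = 0.

x_1* = 7.5402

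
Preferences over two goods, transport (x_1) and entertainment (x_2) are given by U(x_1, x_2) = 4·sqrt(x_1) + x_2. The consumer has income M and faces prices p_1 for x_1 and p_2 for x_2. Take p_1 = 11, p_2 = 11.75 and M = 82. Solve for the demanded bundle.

Plugging in: x_1* = (2·11.75/11)² = 4.564, x_2* = 2.706.

x_1* = 4.564, x_2* = 2.706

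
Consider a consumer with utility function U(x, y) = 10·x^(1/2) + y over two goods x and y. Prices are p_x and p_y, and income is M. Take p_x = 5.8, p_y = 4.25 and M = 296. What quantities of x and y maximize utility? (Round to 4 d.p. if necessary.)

x* = 13.4234, y* = 51.3281

MU_x = 5/√x, MU_y = 1. Tangency: 5/√x = p_x/p_y.
Solve: √x = 5·p_y/p_x, so x*(p_x,p_y) = (5·p_y/p_x)², and y* = (M − p_x·x*)/p_y.
Plugging in: x* = (5·4.25/5.8)² = 13.4234, y* = 51.3281.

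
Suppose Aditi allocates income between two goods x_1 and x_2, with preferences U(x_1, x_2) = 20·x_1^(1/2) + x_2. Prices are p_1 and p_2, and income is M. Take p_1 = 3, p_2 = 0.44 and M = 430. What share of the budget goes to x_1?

Set MRS = p_1/p_2: 10·x_1^(−1/2) = p_1/p_2.
Thus x_1* = (10·p_2/p_1)² — independent of M — with the rest of income spent on x_2.
Plugging in: x_1* = (10·0.44/3)² = 2.1511, x_2* = 962.6061.
Expenditure on x_1: 3·2.1511 = 6.4533; share = 0.015.

share on x_1 = 0.015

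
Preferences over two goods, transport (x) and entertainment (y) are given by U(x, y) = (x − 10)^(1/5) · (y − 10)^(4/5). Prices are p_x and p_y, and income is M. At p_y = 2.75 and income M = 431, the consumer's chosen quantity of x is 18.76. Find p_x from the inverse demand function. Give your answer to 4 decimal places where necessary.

This is Cobb-Douglas in (x−10, y−10): tangency gives 0.2·p_y·(y−10) = 0.8·p_x·(x−10).
After buying the subsistence bundle (10, 10), a share 0.2 of the remaining income goes to x: x* = 10 + 0.2·(M − 10p_x − 10p_y)/p_x.
Set x* = 18.76 in the demand function and solve for p_x: p_x = 7.5.

p_x = 7.5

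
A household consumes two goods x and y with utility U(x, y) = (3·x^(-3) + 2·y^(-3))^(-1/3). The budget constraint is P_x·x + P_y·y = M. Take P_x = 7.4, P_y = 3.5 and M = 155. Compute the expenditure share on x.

MU_x ∝ 3·x^(-4), MU_y ∝ 2·y^(-4), so MRS = (3/2)·(y/x)^(4) = P_x/P_y.
Hence y/x = ((2/3)·P_x/P_y)^(1/(4)), i.e. raised to the 0.25 power.
With the ratio pinned down, the budget gives x* = M/(P_x + P_y·(y/x)) and y* = (y/x)·x*.
Numerically y/x = 1.089603, so x* = 155/(7.4 + 3.5·1.089603) = 13.8225 and y* = 1.089603·13.8225 = 15.061.
Expenditure on x: 7.4·13.8225 = 102.2864; share = 0.6599.

share on x = 0.6599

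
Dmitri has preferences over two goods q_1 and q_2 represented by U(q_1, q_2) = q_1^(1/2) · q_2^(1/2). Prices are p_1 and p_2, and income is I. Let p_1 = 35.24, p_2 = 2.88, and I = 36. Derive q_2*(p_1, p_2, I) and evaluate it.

MU_q_1/MU_q_2 = (0.5·q_2)/(0.5·q_1); tangency sets this equal to p_1/p_2.
Rearranging, p_2·q_2 = p_1·q_1. Substituting into the budget gives p_1·q_1·(1 + 1) = I.
Demand: q_1*(p_1,p_2,I) = 0.5·I/p_1 and q_2* = 0.5·I/p_2.
At p_1=35.24, p_2=2.88, I=36: q_2* = 0.5·36/2.88 = 6.25.

q_2* = 6.25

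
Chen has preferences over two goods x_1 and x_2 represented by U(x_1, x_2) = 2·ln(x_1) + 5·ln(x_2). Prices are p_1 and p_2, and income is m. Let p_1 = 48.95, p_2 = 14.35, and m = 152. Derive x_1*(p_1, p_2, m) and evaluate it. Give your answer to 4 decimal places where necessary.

x_1* = 0.8872

The MRS is (2/5)·x_2/x_1. Set MRS = p_1/p_2.
Rearranging, p_2·x_2 = (5/2)·p_1·x_1. Substituting into the budget gives p_1·x_1·(1 + (5/2)) = m.
Demand: x_1*(p_1,p_2,m) = 2/7·m/p_1 and x_2* = 5/7·m/p_2.
At p_1=48.95, p_2=14.35, m=152: x_1* = 2/7·152/48.95 = 0.8872.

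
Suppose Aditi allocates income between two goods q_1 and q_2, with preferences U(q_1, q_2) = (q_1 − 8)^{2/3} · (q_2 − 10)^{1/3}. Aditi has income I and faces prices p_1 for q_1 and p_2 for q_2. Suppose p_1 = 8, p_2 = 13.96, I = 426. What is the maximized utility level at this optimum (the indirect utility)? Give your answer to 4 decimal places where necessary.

V = 12.2183

This is Cobb-Douglas in (q_1−8, q_2−10): tangency gives 2/3·p_2·(q_2−10) = 1/3·p_1·(q_1−8).
After buying the subsistence bundle (8, 10), a share 2/3 of the remaining income goes to q_1: q_1* = 8 + 2/3·(I − 8p_1 − 10p_2)/p_1.
Discretionary income = 426 − 8·8 − 10·13.96 = 222.4; q_1* = 8 + 2/3·222.4/8 = 26.5333; q_2* = 10 + 1/3·222.4/13.96 = 15.3104.
Utility at the optimum: U(26.5333, 15.3104) = 12.2183.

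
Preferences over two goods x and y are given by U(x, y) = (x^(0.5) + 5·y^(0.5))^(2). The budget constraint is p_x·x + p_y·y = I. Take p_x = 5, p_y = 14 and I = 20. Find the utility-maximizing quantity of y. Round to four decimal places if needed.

y* = 1.2847

MU_x ∝ x^(-0.5), MU_y ∝ 5·y^(-0.5), so MRS = (1/5)·(y/x)^(0.5) = p_x/p_y.
Solve for the ratio: y/x = [5·p_x/p_y]^(2).
Substitute y = (y/x)·x into the budget: x* = I/(p_x + p_y·(y/x)).
Numerically y/x = 3.188776, so x* = 20/(5 + 14·3.188776) = 0.4029 and y* = 3.188776·0.4029 = 1.2847.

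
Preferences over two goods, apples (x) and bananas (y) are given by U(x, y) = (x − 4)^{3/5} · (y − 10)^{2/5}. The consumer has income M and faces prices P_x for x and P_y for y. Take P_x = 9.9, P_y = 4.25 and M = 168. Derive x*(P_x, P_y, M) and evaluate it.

MRS = (3/2)·(y−10)/(x−4). Tangency with P_x/P_y gives y−10 = (2/3)·(P_x/P_y)·(x−4).
Substituting into the budget: x* = 4 + 0.6·(M − 4·P_x − 10·P_y)/P_x, and y* = 10 + 0.4·(…)/P_y.
Discretionary income = 168 − 4·9.9 − 10·4.25 = 85.9; x* = 4 + 0.6·85.9/9.9 = 9.2061.

x* = 9.2061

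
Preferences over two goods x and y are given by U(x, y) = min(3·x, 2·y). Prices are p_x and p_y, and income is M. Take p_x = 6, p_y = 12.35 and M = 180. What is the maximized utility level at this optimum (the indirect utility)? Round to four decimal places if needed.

V = 22.0183

Here 2·6 + 3·12.35 = 49.05, giving x* = 7.3394 and y* = 11.0092.
Utility at the optimum: U(7.3394, 11.0092) = 22.0183.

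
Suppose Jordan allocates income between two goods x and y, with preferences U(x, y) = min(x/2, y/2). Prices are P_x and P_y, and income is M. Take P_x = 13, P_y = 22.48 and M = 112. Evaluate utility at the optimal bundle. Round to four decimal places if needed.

V = 1.5784

Demand: x*(P_x,P_y,M) = 2·M/(2·P_x + 2·P_y), y* = 2·M/(2·P_x + 2·P_y).
Here 2·13 + 2·22.48 = 70.96, giving x* = 3.1567 and y* = 3.1567.
Utility at the optimum: U(3.1567, 3.1567) = 1.5784.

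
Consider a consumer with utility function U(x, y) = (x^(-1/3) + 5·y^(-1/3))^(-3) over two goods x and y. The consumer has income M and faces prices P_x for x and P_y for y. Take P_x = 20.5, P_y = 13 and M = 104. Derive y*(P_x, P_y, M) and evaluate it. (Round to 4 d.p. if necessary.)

y* = 5.9919

MU_x ∝ x^(-4/3), MU_y ∝ 5·y^(-4/3), so MRS = (1/5)·(y/x)^(4/3) = P_x/P_y.
Hence y/x = (5·P_x/P_y)^(1/(4/3)), i.e. raised to the 0.75 power.
With the ratio pinned down, the budget gives x* = M/(P_x + P_y·(y/x)) and y* = (y/x)·x*.
Numerically y/x = 4.705279, so x* = 104/(20.5 + 13·4.705279) = 1.2734 and y* = 4.705279·1.2734 = 5.9919.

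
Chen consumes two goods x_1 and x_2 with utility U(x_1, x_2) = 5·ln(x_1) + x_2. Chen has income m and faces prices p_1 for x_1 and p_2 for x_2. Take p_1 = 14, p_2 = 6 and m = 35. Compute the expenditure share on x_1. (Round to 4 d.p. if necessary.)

So x_1*(p_1,p_2) = 5·p_2/p_1, independent of income; and x_2* = (m − 5·p_2)/p_2.
At the given prices: x_1* = 5·6/14 = 2.1429, and x_2* = 0.8333.
Expenditure on x_1: 14·2.1429 = 30; share = 0.8571.

share on x_1 = 0.8571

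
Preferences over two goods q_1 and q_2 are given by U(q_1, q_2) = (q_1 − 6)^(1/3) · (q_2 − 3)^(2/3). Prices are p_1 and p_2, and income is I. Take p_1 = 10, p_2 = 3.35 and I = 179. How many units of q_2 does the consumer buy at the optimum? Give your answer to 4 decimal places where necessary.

q_2* = 24.6816

Let q_1' = q_1−6, q_2' = q_2−3. MRS = (1/2)·q_2'/q_1' = p_1/p_2.
Substituting into the budget: q_1* = 6 + 1/3·(I − 6·p_1 − 3·p_2)/p_1, and q_2* = 3 + 2/3·(…)/p_2.
Discretionary income = 179 − 6·10 − 3·3.35 = 108.95; q_2* = 3 + 2/3·108.95/3.35 = 24.6816.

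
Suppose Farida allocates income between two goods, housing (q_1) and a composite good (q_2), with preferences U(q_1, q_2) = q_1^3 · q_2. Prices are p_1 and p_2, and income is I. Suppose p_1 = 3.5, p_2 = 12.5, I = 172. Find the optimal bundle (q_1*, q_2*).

q_1* = 36.8571, q_2* = 3.44

MU_q_1/MU_q_2 = (3·q_2)/(q_1); tangency sets this equal to p_1/p_2.
Rearranging, p_2·q_2 = (1/3)·p_1·q_1. Substituting into the budget gives p_1·q_1·(1 + (1/3)) = I.
Demand: q_1*(p_1,p_2,I) = 0.75·I/p_1 and q_2* = 0.25·I/p_2.
At p_1=3.5, p_2=12.5, I=172: q_1* = 0.75·172/3.5 = 36.8571, q_2* = 3.44.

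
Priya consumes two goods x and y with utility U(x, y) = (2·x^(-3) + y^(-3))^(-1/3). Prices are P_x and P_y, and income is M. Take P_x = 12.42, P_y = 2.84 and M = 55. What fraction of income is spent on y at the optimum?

With the ratio pinned down, the budget gives x* = M/(P_x + P_y·(y/x)) and y* = (y/x)·x*.
Numerically y/x = 1.216027, so x* = 55/(12.42 + 2.84·1.216027) = 3.4649 and y* = 1.216027·3.4649 = 4.2134.
Expenditure on y: 2.84·4.2134 = 11.9661; share = 0.2176.

share on y = 0.2176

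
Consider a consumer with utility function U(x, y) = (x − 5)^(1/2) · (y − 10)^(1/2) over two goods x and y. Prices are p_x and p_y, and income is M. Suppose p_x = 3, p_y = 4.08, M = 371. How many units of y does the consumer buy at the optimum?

y* = 48.6275

This is Cobb-Douglas in (x−5, y−10): tangency gives 0.5·p_y·(y−10) = 0.5·p_x·(x−5).
Substituting into the budget: x* = 5 + 0.5·(M − 5·p_x − 10·p_y)/p_x, and y* = 10 + 0.5·(…)/p_y.
Discretionary income = 371 − 5·3 − 10·4.08 = 315.2; y* = 10 + 0.5·315.2/4.08 = 48.6275.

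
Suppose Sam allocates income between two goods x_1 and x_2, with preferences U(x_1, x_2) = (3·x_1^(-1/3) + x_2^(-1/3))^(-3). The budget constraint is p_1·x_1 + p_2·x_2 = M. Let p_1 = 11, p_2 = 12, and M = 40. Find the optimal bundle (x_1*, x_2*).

Substitute x_2 = (x_2/x_1)·x_1 into the budget: x_1* = M/(p_1 + p_2·(x_2/x_1)).
Numerically x_2/x_1 = 0.410977, so x_1* = 40/(11 + 12·0.410977) = 2.5107 and x_2* = 0.410977·2.5107 = 1.0318.

x_1* = 2.5107, x_2* = 1.0318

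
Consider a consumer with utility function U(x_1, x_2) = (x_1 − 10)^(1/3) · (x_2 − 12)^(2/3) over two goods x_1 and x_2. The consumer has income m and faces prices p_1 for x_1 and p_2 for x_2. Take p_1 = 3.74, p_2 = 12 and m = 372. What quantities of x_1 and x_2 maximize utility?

Substituting into the budget: x_1* = 10 + 1/3·(m − 10·p_1 − 12·p_2)/p_1, and x_2* = 12 + 2/3·(…)/p_2.
Discretionary income = 372 − 10·3.74 − 12·12 = 190.6; x_1* = 10 + 1/3·190.6/3.74 = 26.9875; x_2* = 12 + 2/3·190.6/12 = 22.5889.

x_1* = 26.9875, x_2* = 22.5889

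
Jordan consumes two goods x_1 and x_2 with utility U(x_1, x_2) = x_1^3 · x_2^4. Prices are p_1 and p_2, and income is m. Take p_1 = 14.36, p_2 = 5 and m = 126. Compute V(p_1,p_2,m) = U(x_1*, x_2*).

V = 2286482.744

The MRS is (3/4)·x_2/x_1. Set MRS = p_1/p_2.
So 3·p_2·x_2 = 4·p_1·x_1; combined with the budget, a share 3/7 of income goes to x_1.
Demand: x_1*(p_1,p_2,m) = 3/7·m/p_1 and x_2* = 4/7·m/p_2.
At p_1=14.36, p_2=5, m=126: x_1* = 3/7·126/14.36 = 3.7604, x_2* = 14.4.
Utility at the optimum: U(3.7604, 14.4) = 2286482.744.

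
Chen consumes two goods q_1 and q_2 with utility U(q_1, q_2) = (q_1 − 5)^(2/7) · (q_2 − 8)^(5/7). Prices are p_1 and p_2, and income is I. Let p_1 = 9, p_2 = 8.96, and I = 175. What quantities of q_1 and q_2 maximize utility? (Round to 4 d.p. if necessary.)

q_1* = 6.8514, q_2* = 12.6492

This is Cobb-Douglas in (q_1−5, q_2−8): tangency gives 2/7·p_2·(q_2−8) = 5/7·p_1·(q_1−5).
After buying the subsistence bundle (5, 8), a share 2/7 of the remaining income goes to q_1: q_1* = 5 + 2/7·(I − 5p_1 − 8p_2)/p_1.
Discretionary income = 175 − 5·9 − 8·8.96 = 58.32; q_1* = 5 + 2/7·58.32/9 = 6.8514; q_2* = 8 + 5/7·58.32/8.96 = 12.6492.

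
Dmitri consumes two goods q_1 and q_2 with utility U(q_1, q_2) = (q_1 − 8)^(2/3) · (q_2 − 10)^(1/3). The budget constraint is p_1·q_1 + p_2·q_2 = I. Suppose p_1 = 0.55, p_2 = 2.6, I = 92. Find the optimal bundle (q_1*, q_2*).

q_1* = 82.6667, q_2* = 17.8974

This is Cobb-Douglas in (q_1−8, q_2−10): tangency gives 2/3·p_2·(q_2−10) = 1/3·p_1·(q_1−8).
After buying the subsistence bundle (8, 10), a share 2/3 of the remaining income goes to q_1: q_1* = 8 + 2/3·(I − 8p_1 − 10p_2)/p_1.
Discretionary income = 92 − 8·0.55 − 10·2.6 = 61.6; q_1* = 8 + 2/3·61.6/0.55 = 82.6667; q_2* = 10 + 1/3·61.6/2.6 = 17.8974.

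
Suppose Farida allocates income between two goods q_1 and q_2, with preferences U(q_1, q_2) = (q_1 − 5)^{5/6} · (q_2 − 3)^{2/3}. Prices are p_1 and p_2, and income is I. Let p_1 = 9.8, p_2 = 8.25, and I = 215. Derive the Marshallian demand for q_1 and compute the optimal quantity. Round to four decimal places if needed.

q_1* = 13.0074

After buying the subsistence bundle (5, 3), a share 5/9 of the remaining income goes to q_1: q_1* = 5 + 5/9·(I − 5p_1 − 3p_2)/p_1.
Discretionary income = 215 − 5·9.8 − 3·8.25 = 141.25; q_1* = 5 + 5/9·141.25/9.8 = 13.0074.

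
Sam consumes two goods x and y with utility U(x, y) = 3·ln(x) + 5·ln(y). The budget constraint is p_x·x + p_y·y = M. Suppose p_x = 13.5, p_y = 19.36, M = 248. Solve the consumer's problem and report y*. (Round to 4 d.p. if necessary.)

MU_x/MU_y = (3·y)/(5·x); tangency sets this equal to p_x/p_y.
Rearranging, p_y·y = (5/3)·p_x·x. Substituting into the budget gives p_x·x·(1 + (5/3)) = M.
Demand: x*(p_x,p_y,M) = 0.375·M/p_x and y* = 0.625·M/p_y.
At p_x=13.5, p_y=19.36, M=248: y* = 0.625·248/19.36 = 8.0062.

y* = 8.0062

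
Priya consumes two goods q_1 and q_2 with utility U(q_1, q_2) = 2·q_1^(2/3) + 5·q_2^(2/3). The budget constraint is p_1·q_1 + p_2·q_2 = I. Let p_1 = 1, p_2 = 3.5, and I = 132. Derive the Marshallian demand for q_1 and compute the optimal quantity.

Numerically q_2/q_1 = 0.364431, so q_1* = 132/(1 + 3.5·0.364431) = 58.009.

q_1* = 58.009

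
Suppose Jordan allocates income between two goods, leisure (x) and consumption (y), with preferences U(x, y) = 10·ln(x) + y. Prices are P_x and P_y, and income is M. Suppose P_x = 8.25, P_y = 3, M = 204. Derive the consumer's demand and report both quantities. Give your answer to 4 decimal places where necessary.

x* = 3.6364, y* = 58

At the given prices: x* = 10·3/8.25 = 3.6364, and y* = 58.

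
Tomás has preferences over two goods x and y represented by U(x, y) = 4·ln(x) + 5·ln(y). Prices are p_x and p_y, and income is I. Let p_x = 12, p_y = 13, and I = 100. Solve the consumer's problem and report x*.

x* = 3.7037

Tangency: MRS = (4/5)·y/x = p_x/p_y.
Rearranging, p_y·y = (5/4)·p_x·x. Substituting into the budget gives p_x·x·(1 + (5/4)) = I.
Demand: x*(p_x,p_y,I) = 4/9·I/p_x and y* = 5/9·I/p_y.
At p_x=12, p_y=13, I=100: x* = 4/9·100/12 = 3.7037.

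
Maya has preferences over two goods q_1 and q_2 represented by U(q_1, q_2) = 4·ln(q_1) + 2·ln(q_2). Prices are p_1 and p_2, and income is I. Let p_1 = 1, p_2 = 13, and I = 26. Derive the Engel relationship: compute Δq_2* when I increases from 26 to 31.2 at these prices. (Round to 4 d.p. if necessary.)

Δq_2* = 0.1333

The MRS is 2·q_2/q_1. Set MRS = p_1/p_2.
Rearranging, p_2·q_2 = (1/2)·p_1·q_1. Substituting into the budget gives p_1·q_1·(1 + (1/2)) = I.
Demand: q_1*(p_1,p_2,I) = 2/3·I/p_1 and q_2* = 1/3·I/p_2.
At p_1=1, p_2=13, I=26: q_2* = 1/3·26/13 = 0.6667.
At I' = 31.2: q_2* = 0.8. Change: 0.8 − 0.6667 = 0.1333.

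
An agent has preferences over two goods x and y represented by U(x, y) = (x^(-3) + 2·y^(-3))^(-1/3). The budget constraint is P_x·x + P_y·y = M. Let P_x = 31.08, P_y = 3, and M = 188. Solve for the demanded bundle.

x* = 5.0159, y* = 10.7016

From the CES first-order condition, (1/2)·(y/x)^(4) = P_x/P_y.
Solve for the ratio: y/x = [2·P_x/P_y]^(0.25).
With the ratio pinned down, the budget gives x* = M/(P_x + P_y·(y/x)) and y* = (y/x)·x*.
Numerically y/x = 2.133524, so x* = 188/(31.08 + 3·2.133524) = 5.0159 and y* = 2.133524·5.0159 = 10.7016.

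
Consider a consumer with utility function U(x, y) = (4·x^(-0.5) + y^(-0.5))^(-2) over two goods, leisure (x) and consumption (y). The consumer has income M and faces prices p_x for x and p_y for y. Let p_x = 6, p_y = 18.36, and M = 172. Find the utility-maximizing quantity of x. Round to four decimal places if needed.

MU_x ∝ 4·x^(-1.5), MU_y ∝ y^(-1.5), so MRS = 4·(y/x)^(1.5) = p_x/p_y.
Hence y/x = ((1/4)·p_x/p_y)^(1/(1.5)), i.e. raised to the 2/3 power.
Substitute y = (y/x)·x into the budget: x* = M/(p_x + p_y·(y/x)).
Numerically y/x = 0.188284, so x* = 172/(6 + 18.36·0.188284) = 18.1878.

x* = 18.1878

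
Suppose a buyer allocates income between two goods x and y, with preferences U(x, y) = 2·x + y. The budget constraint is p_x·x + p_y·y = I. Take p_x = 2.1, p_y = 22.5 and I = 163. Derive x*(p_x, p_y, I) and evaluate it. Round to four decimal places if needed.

Numerically: x* = 77.619, y* = 0.

x* = 77.619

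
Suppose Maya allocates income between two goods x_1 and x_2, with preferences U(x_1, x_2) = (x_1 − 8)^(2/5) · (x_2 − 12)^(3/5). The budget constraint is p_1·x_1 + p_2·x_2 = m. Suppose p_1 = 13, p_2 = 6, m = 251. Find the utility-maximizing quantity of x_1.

Let x_1' = x_1−8, x_2' = x_2−12. MRS = (2/3)·x_2'/x_1' = p_1/p_2.
Substituting into the budget: x_1* = 8 + 0.4·(m − 8·p_1 − 12·p_2)/p_1, and x_2* = 12 + 0.6·(…)/p_2.
Discretionary income = 251 − 8·13 − 12·6 = 75; x_1* = 8 + 0.4·75/13 = 10.3077.

x_1* = 10.3077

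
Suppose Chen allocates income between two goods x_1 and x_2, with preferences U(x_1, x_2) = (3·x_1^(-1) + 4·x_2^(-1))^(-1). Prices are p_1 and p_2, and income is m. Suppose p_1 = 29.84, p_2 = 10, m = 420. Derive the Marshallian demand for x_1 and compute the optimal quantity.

x_1* = 8.436

Substitute x_2 = (x_2/x_1)·x_1 into the budget: x_1* = m/(p_1 + p_2·(x_2/x_1)).
Numerically x_2/x_1 = 1.99466, so x_1* = 420/(29.84 + 10·1.99466) = 8.436.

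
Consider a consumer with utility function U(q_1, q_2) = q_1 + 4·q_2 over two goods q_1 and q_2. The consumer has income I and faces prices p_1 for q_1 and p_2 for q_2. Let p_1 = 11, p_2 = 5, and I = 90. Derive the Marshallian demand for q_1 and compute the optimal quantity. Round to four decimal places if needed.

q_1* = 0

Perfect substitutes: compare marginal utility per dollar. 1/p_1 vs 4/p_2 → 0.0909 vs 0.8.
q_2 gives more utility per dollar, so spend all income on q_2: q_2* = I/p_2, q_1* = 0.
Numerically: q_1* = 0, q_2* = 18.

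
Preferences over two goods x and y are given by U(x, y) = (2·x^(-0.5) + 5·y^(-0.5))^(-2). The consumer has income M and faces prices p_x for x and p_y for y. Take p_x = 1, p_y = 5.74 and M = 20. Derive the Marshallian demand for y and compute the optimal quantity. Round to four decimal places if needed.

y* = 2.6737

With the ratio pinned down, the budget gives x* = M/(p_x + p_y·(y/x)) and y* = (y/x)·x*.
Numerically y/x = 0.574582, so x* = 20/(1 + 5.74·0.574582) = 4.6532 and y* = 0.574582·4.6532 = 2.6737.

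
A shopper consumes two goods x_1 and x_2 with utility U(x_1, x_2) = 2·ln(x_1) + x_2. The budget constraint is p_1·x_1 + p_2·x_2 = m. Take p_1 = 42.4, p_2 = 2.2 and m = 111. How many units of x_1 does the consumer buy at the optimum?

Set MRS = p_1/p_2: (2/x_1)/1 = p_1/p_2.
So x_1*(p_1,p_2) = 2·p_2/p_1, independent of income; and x_2* = (m − 2·p_2)/p_2.
At the given prices: x_1* = 2·2.2/42.4 = 0.1038.

x_1* = 0.1038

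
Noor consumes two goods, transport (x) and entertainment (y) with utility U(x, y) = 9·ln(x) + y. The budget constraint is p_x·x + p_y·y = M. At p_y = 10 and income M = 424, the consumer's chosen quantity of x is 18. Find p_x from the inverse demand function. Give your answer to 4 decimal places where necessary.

Set MRS = p_x/p_y: (9/x)/1 = p_x/p_y.
So x*(p_x,p_y) = 9·p_y/p_x, independent of income; and y* = (M − 9·p_y)/p_y.
Set x* = 18 in the demand function and solve for p_x: p_x = 5.

p_x = 5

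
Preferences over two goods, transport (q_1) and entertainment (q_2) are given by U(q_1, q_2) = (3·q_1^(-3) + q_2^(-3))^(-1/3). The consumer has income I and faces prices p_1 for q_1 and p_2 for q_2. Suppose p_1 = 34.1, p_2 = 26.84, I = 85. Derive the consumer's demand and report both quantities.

q_1* = 1.5246, q_2* = 1.2299

MU_q_1 ∝ 3·q_1^(-4), MU_q_2 ∝ q_2^(-4), so MRS = 3·(q_2/q_1)^(4) = p_1/p_2.
Hence q_2/q_1 = ((1/3)·p_1/p_2)^(1/(4)), i.e. raised to the 0.25 power.
Substitute q_2 = (q_2/q_1)·q_1 into the budget: q_1* = I/(p_1 + p_2·(q_2/q_1)).
Numerically q_2/q_1 = 0.806701, so q_1* = 85/(34.1 + 26.84·0.806701) = 1.5246 and q_2* = 0.806701·1.5246 = 1.2299.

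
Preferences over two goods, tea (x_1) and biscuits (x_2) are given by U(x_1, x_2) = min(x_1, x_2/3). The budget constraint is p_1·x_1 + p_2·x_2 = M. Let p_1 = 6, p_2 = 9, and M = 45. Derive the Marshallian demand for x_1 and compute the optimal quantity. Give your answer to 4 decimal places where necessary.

x_1* = 1.3636

Demand: x_1*(p_1,p_2,M) = M/(p_1 + 3·p_2), x_2* = 3·M/(p_1 + 3·p_2).
Here 6 + 3·9 = 33, giving x_1* = 1.3636.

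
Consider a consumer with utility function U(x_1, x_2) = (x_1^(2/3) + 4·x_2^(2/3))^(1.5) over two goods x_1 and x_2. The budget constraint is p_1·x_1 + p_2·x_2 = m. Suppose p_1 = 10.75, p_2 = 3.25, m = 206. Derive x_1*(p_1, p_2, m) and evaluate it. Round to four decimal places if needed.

From the CES first-order condition, (1/4)·(x_2/x_1)^(1/3) = p_1/p_2.
Hence x_2/x_1 = (4·p_1/p_2)^(1/(1/3)), i.e. raised to the 3 power.
Substitute x_2 = (x_2/x_1)·x_1 into the budget: x_1* = m/(p_1 + p_2·(x_2/x_1)).
Numerically x_2/x_1 = 2316.089213, so x_1* = 206/(10.75 + 3.25·2316.089213) = 0.0273.

x_1* = 0.0273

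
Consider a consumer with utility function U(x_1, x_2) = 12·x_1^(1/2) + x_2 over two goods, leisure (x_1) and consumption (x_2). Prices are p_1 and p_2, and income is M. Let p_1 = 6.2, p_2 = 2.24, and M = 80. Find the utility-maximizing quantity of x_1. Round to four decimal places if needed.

Set MRS = p_1/p_2: 6·x_1^(−1/2) = p_1/p_2.
Solve: √x_1 = 6·p_2/p_1, so x_1*(p_1,p_2) = (6·p_2/p_1)², and x_2* = (M − p_1·x_1*)/p_2.
Plugging in: x_1* = (6·2.24/6.2)² = 4.6991.

x_1* = 4.6991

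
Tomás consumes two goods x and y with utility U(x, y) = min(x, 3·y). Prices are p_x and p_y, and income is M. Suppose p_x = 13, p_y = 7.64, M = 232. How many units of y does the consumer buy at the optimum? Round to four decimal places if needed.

y* = 4.9743

With perfect complements, no substitution: consume in ratio x:y = 3:1.
Budget: p_x·x + p_y·(1/3)·x = M, so (3·p_x + p_y)·x = 3·M.
Demand: x*(p_x,p_y,M) = 3·M/(3·p_x + p_y), y* = M/(3·p_x + p_y).
Here 3·13 + 7.64 = 46.64, giving y* = 4.9743.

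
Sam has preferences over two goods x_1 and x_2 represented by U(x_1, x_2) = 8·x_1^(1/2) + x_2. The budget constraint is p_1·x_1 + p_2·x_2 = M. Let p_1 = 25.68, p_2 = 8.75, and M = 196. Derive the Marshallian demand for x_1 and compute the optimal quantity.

Set MRS = p_1/p_2: 4·x_1^(−1/2) = p_1/p_2.
Solve: √x_1 = 4·p_2/p_1, so x_1*(p_1,p_2) = (4·p_2/p_1)², and x_2* = (M − p_1·x_1*)/p_2.
Plugging in: x_1* = (4·8.75/25.68)² = 1.8576.

x_1* = 1.8576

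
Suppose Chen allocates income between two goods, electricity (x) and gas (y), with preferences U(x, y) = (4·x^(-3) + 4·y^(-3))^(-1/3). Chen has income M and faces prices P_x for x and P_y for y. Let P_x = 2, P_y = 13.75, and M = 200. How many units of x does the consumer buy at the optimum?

x* = 19.063

MRS = MU_x/MU_y = (y/x)^(4). Set equal to P_x/P_y.
Solve for the ratio: y/x = [P_x/P_y]^(0.25).
Substitute y = (y/x)·x into the budget: x* = M/(P_x + P_y·(y/x)).
Numerically y/x = 0.617564, so x* = 200/(2 + 13.75·0.617564) = 19.063.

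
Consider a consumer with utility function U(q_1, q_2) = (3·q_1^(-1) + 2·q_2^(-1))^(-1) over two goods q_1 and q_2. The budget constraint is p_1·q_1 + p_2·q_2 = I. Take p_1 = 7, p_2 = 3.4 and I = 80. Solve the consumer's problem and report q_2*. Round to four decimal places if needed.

MU_q_1 ∝ 3·q_1^(-2), MU_q_2 ∝ 2·q_2^(-2), so MRS = (3/2)·(q_2/q_1)^(2) = p_1/p_2.
Hence q_2/q_1 = ((2/3)·p_1/p_2)^(1/(2)), i.e. raised to the 0.5 power.
With the ratio pinned down, the budget gives q_1* = I/(p_1 + p_2·(q_2/q_1)) and q_2* = (q_2/q_1)·q_1*.
Numerically q_2/q_1 = 1.171558, so q_1* = 80/(7 + 3.4·1.171558) = 7.2838 and q_2* = 1.171558·7.2838 = 8.5334.

q_2* = 8.5334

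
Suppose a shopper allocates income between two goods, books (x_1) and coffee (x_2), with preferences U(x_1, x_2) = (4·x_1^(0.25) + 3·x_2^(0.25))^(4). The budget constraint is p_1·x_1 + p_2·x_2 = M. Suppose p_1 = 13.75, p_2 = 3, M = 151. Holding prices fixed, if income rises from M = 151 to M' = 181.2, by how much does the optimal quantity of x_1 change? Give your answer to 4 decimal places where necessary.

MU_x_1 ∝ 4·x_1^(-0.75), MU_x_2 ∝ 3·x_2^(-0.75), so MRS = (4/3)·(x_2/x_1)^(0.75) = p_1/p_2.
Solve for the ratio: x_2/x_1 = [(3/4)·p_1/p_2]^(4/3).
With the ratio pinned down, the budget gives x_1* = M/(p_1 + p_2·(x_2/x_1)) and x_2* = (x_2/x_1)·x_1*.
Numerically x_2/x_1 = 5.187884, so x_1* = 151/(13.75 + 3·5.187884) = 5.1512.
At M' = 181.2: x_1* = 6.1814. Change: 6.1814 − 5.1512 = 1.0302.

Δx_1* = 1.0302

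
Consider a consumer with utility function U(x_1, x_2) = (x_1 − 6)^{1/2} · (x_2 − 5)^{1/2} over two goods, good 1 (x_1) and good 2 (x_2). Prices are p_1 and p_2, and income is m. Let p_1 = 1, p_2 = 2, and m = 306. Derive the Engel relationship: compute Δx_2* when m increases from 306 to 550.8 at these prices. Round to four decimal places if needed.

After buying the subsistence bundle (6, 5), a share 0.5 of the remaining income goes to x_1: x_1* = 6 + 0.5·(m − 6p_1 − 5p_2)/p_1.
Discretionary income = 306 − 6·1 − 5·2 = 290; x_2* = 5 + 0.5·290/2 = 77.5.
At m' = 550.8: x_2* = 138.7. Change: 138.7 − 77.5 = 61.2.

Δx_2* = 61.2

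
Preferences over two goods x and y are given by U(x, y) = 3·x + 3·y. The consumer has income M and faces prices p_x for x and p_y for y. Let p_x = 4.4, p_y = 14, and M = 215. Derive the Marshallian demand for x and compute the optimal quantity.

x* = 48.8636

Perfect substitutes: compare marginal utility per dollar. 3/p_x vs 3/p_y → 0.6818 vs 0.2143.
x gives more utility per dollar, so spend all income on x: x* = M/p_x, y* = 0.
Numerically: x* = 48.8636, y* = 0.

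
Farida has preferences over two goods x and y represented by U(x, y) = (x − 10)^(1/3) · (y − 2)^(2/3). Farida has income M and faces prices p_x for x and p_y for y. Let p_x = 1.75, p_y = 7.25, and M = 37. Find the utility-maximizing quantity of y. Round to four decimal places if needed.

y* = 2.4598

MRS = (1/2)·(y−2)/(x−10). Tangency with p_x/p_y gives y−2 = 2·(p_x/p_y)·(x−10).
After buying the subsistence bundle (10, 2), a share 1/3 of the remaining income goes to x: x* = 10 + 1/3·(M − 10p_x − 2p_y)/p_x.
Discretionary income = 37 − 10·1.75 − 2·7.25 = 5; y* = 2 + 2/3·5/7.25 = 2.4598.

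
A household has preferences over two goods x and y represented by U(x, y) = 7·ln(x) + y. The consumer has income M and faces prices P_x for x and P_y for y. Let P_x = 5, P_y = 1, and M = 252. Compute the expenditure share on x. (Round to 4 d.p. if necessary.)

MU_x = 7/x, MU_y = 1. Tangency: 7/x = P_x/P_y.
So x*(P_x,P_y) = 7·P_y/P_x, independent of income; and y* = (M − 7·P_y)/P_y.
At the given prices: x* = 7·1/5 = 1.4, and y* = 245.
Expenditure on x: 5·1.4 = 7; share = 0.0278.

share on x = 0.0278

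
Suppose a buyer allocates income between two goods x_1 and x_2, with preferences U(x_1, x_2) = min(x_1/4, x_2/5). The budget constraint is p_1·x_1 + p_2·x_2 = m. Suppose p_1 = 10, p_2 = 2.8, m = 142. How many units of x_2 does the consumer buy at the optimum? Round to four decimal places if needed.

Leontief preferences: the optimum is at the kink where x_1/4 = x_2/5, i.e. x_2 = (5/4)·x_1.
Budget: p_1·x_1 + p_2·(5/4)·x_1 = m, so (4·p_1 + 5·p_2)·x_1 = 4·m.
Demand: x_1*(p_1,p_2,m) = 4·m/(4·p_1 + 5·p_2), x_2* = 5·m/(4·p_1 + 5·p_2).
Here 4·10 + 5·2.8 = 54, giving x_2* = 13.1481.

x_2* = 13.1481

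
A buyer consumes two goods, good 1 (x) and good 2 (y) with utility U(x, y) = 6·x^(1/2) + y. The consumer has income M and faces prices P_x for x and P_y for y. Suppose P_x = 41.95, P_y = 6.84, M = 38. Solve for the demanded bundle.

MU_x = 3/√x, MU_y = 1. Tangency: 3/√x = P_x/P_y.
Solve: √x = 3·P_y/P_x, so x*(P_x,P_y) = (3·P_y/P_x)², and y* = (M − P_x·x*)/P_y.
Plugging in: x* = (3·6.84/41.95)² = 0.2393, y* = 4.0881.

x* = 0.2393, y* = 4.0881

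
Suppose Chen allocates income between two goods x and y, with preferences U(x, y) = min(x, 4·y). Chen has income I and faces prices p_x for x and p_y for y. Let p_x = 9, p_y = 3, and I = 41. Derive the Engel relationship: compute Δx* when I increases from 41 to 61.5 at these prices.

Δx* = 2.1026

With perfect complements, no substitution: consume in ratio x:y = 4:1.
Budget: p_x·x + p_y·(1/4)·x = I, so (4·p_x + p_y)·x = 4·I.
Demand: x*(p_x,p_y,I) = 4·I/(4·p_x + p_y), y* = I/(4·p_x + p_y).
Here 4·9 + 3 = 39, giving x* = 4.2051.
At I' = 61.5: x* = 6.3077. Change: 6.3077 − 4.2051 = 2.1026.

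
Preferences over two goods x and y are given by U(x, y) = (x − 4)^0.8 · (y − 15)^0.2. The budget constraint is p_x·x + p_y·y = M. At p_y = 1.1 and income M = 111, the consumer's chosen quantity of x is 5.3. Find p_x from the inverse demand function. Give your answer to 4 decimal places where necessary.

MRS = 4·(y−15)/(x−4). Tangency with p_x/p_y gives y−15 = (1/4)·(p_x/p_y)·(x−4).
After buying the subsistence bundle (4, 15), a share 0.8 of the remaining income goes to x: x* = 4 + 0.8·(M − 4p_x − 15p_y)/p_x.
Set x* = 5.3 in the demand function and solve for p_x: p_x = 16.8.

p_x = 16.8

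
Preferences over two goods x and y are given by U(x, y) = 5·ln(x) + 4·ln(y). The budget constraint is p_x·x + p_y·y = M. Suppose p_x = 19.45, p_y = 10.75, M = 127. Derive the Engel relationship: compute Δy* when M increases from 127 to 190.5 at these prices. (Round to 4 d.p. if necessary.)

Δy* = 2.6253

The MRS is (5/4)·y/x. Set MRS = p_x/p_y.
So 5·p_y·y = 4·p_x·x; combined with the budget, a share 5/9 of income goes to x.
Demand: x*(p_x,p_y,M) = 5/9·M/p_x and y* = 4/9·M/p_y.
At p_x=19.45, p_y=10.75, M=127: y* = 4/9·127/10.75 = 5.2506.
At M' = 190.5: y* = 7.876. Change: 7.876 − 5.2506 = 2.6253.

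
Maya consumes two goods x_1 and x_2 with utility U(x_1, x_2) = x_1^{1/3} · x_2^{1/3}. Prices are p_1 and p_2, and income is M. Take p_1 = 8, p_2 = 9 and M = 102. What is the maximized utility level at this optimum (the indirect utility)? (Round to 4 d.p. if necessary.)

V = 3.3057

At p_1=8, p_2=9, M=102: x_1* = 0.5·102/8 = 6.375, x_2* = 5.6667.
Utility at the optimum: U(6.375, 5.6667) = 3.3057.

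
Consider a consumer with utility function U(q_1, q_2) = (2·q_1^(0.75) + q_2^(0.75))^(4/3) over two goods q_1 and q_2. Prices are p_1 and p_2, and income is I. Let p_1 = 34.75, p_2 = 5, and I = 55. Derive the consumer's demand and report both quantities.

q_1* = 0.072, q_2* = 10.4996

With the ratio pinned down, the budget gives q_1* = I/(p_1 + p_2·(q_2/q_1)) and q_2* = (q_2/q_1)·q_1*.
Numerically q_2/q_1 = 145.820719, so q_1* = 55/(34.75 + 5·145.820719) = 0.072 and q_2* = 145.820719·0.072 = 10.4996.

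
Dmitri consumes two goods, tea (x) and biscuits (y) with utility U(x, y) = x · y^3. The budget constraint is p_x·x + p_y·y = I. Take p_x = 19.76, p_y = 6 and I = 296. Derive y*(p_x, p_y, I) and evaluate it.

y* = 37

Tangency: MRS = (1/3)·y/x = p_x/p_y.
So p_y·y = 3·p_x·x; combined with the budget, a share 0.25 of income goes to x.
Demand: x*(p_x,p_y,I) = 0.25·I/p_x and y* = 0.75·I/p_y.
At p_x=19.76, p_y=6, I=296: y* = 0.75·296/6 = 37.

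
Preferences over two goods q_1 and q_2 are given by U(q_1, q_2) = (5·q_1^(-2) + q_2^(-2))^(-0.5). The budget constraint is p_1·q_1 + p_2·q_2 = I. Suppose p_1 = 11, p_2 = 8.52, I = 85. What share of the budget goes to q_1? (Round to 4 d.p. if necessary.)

With the ratio pinned down, the budget gives q_1* = I/(p_1 + p_2·(q_2/q_1)) and q_2* = (q_2/q_1)·q_1*.
Numerically q_2/q_1 = 0.636787, so q_1* = 85/(11 + 8.52·0.636787) = 5.1749 and q_2* = 0.636787·5.1749 = 3.2953.
Expenditure on q_1: 11·5.1749 = 56.9239; share = 0.6697.

share on q_1 = 0.6697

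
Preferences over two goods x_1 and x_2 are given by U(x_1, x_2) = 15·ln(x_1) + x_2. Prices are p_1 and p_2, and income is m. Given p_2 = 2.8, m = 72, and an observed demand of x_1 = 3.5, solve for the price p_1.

p_1 = 12

Set MRS = p_1/p_2: (15/x_1)/1 = p_1/p_2.
So x_1*(p_1,p_2) = 15·p_2/p_1, independent of income; and x_2* = (m − 15·p_2)/p_2.
Set x_1* = 3.5 in the demand function and solve for p_1: p_1 = 12.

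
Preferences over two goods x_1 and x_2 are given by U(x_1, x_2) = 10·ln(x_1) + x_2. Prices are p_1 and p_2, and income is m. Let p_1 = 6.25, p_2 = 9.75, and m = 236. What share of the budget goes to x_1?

Set MRS = p_1/p_2: (10/x_1)/1 = p_1/p_2.
So x_1*(p_1,p_2) = 10·p_2/p_1, independent of income; and x_2* = (m − 10·p_2)/p_2.
At the given prices: x_1* = 10·9.75/6.25 = 15.6, and x_2* = 14.2051.
Expenditure on x_1: 6.25·15.6 = 97.5; share = 0.4131.

share on x_1 = 0.4131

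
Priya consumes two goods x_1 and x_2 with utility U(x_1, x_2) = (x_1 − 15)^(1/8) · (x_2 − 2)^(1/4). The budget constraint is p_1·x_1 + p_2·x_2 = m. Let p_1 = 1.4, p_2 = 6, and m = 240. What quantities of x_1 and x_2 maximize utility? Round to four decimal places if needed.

This is Cobb-Douglas in (x_1−15, x_2−2): tangency gives 0.125·p_2·(x_2−2) = 0.25·p_1·(x_1−15).
After buying the subsistence bundle (15, 2), a share 1/3 of the remaining income goes to x_1: x_1* = 15 + 1/3·(m − 15p_1 − 2p_2)/p_1.
Discretionary income = 240 − 15·1.4 − 2·6 = 207; x_1* = 15 + 1/3·207/1.4 = 64.2857; x_2* = 2 + 2/3·207/6 = 25.

x_1* = 64.2857, x_2* = 25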